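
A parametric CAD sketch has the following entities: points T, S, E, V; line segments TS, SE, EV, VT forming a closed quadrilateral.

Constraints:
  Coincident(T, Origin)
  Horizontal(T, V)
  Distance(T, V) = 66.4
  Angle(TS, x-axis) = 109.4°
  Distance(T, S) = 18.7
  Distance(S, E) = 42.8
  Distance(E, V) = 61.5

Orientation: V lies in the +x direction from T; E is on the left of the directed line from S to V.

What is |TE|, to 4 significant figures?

52.82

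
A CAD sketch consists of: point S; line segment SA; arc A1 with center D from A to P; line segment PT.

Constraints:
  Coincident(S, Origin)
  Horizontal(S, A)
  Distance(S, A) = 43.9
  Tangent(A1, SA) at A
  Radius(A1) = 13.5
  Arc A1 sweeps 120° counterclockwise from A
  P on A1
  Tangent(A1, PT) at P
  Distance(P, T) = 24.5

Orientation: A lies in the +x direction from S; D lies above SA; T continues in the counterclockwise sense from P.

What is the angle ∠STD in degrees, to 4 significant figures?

47.41°

S is at the origin; S and A share the same y with |SA| = 43.9 and A on the +x side, so A = (43.90, 0.000). The tangent condition forces DA to be normal to SA, so D = A + (0, 13.5) = (43.90, 13.50). On A1, A sits at bearing -90° from D; a 120° counterclockwise sweep puts P at bearing 30°, so P = D + 13.5·(cos 30°, sin 30°) = (55.59, 20.25). A1 meets PT tangentially, so DP is at right angles to PT, so PT runs along (−sin 30°, cos 30°); with |PT| = 24.5, T = (43.34, 41.47). Then cos ∠STD = TS·TD / (|TS||TD|), giving 47.41°.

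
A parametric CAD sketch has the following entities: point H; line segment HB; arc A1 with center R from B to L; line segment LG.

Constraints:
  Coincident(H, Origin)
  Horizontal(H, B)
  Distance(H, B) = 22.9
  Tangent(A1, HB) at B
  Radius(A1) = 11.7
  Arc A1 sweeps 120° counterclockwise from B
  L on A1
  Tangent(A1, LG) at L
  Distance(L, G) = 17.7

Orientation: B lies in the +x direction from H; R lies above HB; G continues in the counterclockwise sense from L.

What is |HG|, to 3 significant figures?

40.8

On A1, B sits at bearing -90° from R; a 120° counterclockwise sweep puts L at bearing 30°, so L = R + 11.7·(cos 30°, sin 30°) = (33.0, 17.5). The tangent condition forces RL to be normal to LG, so LG runs along (−sin 30°, cos 30°); with |LG| = 17.7, G = (24.2, 32.9). Then |HG| = |G − H| = 40.8.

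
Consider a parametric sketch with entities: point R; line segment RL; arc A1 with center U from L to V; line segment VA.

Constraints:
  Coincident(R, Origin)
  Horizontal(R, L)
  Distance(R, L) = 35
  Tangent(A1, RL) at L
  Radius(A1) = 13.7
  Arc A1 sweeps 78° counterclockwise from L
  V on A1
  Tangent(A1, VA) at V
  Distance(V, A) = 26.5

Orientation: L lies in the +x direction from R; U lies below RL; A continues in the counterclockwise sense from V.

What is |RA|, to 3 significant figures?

40.1

R is at the origin; R and L share the same y with |RL| = 35.0 and L on the +x side, so L = (35.0, 0.00). The tangent condition forces UL to be normal to RL, so U = L + (0, -13.7) = (35.0, -13.7). On A1, L sits at bearing 90° from U; a 78° counterclockwise sweep puts V at bearing 168°, so V = U + 13.7·(cos 168°, sin 168°) = (21.6, -10.9). Tangency of A1 to VA means the radius UV is perpendicular to VA, so VA runs along (−sin 168°, cos 168°); with |VA| = 26.5, A = (16.1, -36.8). Then |RA| = |A − R| = 40.1.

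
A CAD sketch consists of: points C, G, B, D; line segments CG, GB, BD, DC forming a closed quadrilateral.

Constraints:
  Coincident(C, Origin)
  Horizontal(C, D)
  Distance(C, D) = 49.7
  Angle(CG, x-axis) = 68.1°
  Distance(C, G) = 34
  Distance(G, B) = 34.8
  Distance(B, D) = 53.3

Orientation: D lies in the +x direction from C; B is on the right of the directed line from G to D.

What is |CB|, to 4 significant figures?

3.679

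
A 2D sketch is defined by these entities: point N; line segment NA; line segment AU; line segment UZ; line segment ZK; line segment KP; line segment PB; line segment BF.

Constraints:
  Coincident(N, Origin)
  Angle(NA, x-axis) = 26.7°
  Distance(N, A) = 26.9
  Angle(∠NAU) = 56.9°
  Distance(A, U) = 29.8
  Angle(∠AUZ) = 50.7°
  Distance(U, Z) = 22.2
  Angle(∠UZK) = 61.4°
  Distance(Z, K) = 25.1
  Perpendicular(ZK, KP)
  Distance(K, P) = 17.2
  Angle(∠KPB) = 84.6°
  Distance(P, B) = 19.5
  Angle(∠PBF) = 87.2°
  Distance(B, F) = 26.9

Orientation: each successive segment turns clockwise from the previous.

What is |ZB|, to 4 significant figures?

16.38

N is at the origin; NA runs at 26.7° with length 26.9, so A = (24.03, 12.09). ∠NAU = 56.9° gives AU at -96.40° from the x-axis; with |AU| = 29.8, U = (20.71, -17.53). ∠AUZ = 50.7° gives UZ at 134.3° from the x-axis; with |UZ| = 22.2, Z = (5.205, -1.639). ∠UZK = 61.4° gives ZK at 15.70° from the x-axis; with |ZK| = 25.1, K = (29.37, 5.153). ZK ⟂ KP, so KP runs at -74.30°; with |KP| = 17.2, P = (34.02, -11.41). ∠KPB = 84.6° gives PB at -169.7° from the x-axis; with |PB| = 19.5, B = (14.84, -14.89). Then |ZB| = |B − Z| = 16.38.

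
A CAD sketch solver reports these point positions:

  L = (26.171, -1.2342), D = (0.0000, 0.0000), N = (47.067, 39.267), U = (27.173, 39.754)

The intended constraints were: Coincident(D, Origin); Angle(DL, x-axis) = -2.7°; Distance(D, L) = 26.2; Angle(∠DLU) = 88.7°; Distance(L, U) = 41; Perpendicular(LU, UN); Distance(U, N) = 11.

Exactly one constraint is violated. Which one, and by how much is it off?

Distance(U, N) = 11 — off by 8.90.

D = (0.00, 0.00) ✓; DL at -2.700° ✓; |DL| = 26.20 ✓; ∠DLU = 88.70° ✓; |LU| = 41.00 ✓; ∠(LU, UN) = 90.00° ✓; |UN| = 19.90 ✗.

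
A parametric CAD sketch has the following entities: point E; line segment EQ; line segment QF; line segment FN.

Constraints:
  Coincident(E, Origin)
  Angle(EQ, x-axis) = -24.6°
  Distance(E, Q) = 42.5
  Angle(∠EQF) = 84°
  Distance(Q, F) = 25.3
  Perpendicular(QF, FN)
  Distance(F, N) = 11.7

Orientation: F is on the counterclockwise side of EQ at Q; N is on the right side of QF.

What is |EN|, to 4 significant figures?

57.86

E is at the origin; EQ runs at -24.6° with length 42.5, so Q = 42.5·(cos -24.6°, sin -24.6°) = (38.64, -17.69). ∠EQF = 84.0°, so QF runs at -24.6° + (180° − 84.0°) = 71.40° from the x-axis; with |QF| = 25.3, F = Q + 25.3·(cos 71.40°, sin 71.40°) = (46.71, 6.287). QF ⟂ FN; with |FN| = 11.7 on the right of QF, N = F + 11.7·(0.9478, -0.3190) = (57.80, 2.555). Then |EN| = |N − E| = 57.86.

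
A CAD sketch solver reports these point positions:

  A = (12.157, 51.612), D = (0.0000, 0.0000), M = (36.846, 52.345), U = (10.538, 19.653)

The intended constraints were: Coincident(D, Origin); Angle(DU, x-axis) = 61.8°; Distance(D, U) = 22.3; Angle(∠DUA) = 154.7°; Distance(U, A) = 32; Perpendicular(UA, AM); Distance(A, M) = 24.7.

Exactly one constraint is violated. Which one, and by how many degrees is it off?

Perpendicular(UA, AM) — off by 4.60°.

D = (0.00, 0.00) ✓; DU at 61.80° ✓; |DU| = 22.30 ✓; ∠DUA = 154.7° ✓; |UA| = 32.00 ✓; ∠(UA, AM) = 85.40° ✗; |AM| = 24.70 ✓.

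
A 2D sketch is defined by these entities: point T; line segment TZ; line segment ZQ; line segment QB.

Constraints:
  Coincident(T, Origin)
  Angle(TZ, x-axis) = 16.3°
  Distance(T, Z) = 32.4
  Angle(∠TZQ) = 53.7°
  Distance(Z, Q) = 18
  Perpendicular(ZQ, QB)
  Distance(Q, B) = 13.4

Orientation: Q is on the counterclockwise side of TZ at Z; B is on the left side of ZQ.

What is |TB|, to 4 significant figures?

12.77

∠TZQ = 53.7°, so ZQ runs at 16.3° + (180° − 53.7°) = 142.6° from the x-axis; with |ZQ| = 18.0, Q = Z + 18.0·(cos 142.6°, sin 142.6°) = (16.80, 20.03). ZQ ⟂ QB; with |QB| = 13.4 on the left of ZQ, B = Q + 13.4·(-0.6074, -0.7944) = (8.659, 9.381). Then |TB| = |B − T| = 12.77.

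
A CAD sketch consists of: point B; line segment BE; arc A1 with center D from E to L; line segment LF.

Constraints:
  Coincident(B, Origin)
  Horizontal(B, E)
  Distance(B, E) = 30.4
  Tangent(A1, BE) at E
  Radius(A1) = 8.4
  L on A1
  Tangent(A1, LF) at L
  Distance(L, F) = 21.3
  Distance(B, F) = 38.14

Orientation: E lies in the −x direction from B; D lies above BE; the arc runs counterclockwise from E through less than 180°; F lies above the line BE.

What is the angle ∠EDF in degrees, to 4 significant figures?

162.0°

Checks: |DL| = 8.400 ✓; ∠(DL, LF) = 90.00° ✓; |LF| = 21.30 ✓; |BF| = 38.14 ✓.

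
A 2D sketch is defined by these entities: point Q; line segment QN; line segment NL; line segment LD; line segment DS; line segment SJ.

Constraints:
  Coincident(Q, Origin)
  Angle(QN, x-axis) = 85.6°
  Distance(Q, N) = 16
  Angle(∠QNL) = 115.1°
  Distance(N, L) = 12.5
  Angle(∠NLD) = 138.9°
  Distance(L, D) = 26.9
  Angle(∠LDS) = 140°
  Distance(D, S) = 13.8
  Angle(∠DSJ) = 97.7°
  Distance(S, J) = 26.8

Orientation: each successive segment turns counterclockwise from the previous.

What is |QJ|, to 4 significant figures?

29.25

∠LDS = 140.0° gives DS at -128.4° from the x-axis; with |DS| = 13.8, S = (-44.57, 5.884). ∠DSJ = 97.7° gives SJ at -46.10° from the x-axis; with |SJ| = 26.8, J = (-25.99, -13.43). Then |QJ| = |J − Q| = 29.25.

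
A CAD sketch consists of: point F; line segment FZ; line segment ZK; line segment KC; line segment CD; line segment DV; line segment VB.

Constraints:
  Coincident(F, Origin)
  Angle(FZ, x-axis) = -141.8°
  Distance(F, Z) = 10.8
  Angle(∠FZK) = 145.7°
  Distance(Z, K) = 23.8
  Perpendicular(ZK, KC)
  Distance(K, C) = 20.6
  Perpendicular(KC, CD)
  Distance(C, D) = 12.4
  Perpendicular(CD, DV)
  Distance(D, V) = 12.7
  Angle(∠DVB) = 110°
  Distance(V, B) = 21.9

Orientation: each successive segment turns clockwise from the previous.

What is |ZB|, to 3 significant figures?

32.0

The perpendicularity gives DV at right angles to CD, so DV runs at -86.1°; with |DV| = 12.7, V = (-20.4, 0.428). ∠DVB = 110.0° gives VB at -156° from the x-axis; with |VB| = 21.9, B = (-40.4, -8.45). Then |ZB| = |B − Z| = 32.0.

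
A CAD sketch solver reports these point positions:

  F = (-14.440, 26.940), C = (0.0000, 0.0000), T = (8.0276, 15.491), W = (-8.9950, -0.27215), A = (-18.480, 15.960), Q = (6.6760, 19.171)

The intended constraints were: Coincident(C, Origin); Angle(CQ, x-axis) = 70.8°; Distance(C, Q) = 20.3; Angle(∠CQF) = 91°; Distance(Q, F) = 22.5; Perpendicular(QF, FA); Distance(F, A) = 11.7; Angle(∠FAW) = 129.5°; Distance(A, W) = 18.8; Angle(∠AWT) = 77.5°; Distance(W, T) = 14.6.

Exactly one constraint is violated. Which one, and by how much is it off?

Distance(W, T) = 14.6 — off by 8.60.

C = (0.00, 0.00) ✓; CQ at 70.80° ✓; |CQ| = 20.30 ✓; ∠CQF = 91.00° ✓; |QF| = 22.50 ✓; ∠(QF, FA) = 90.00° ✓; |FA| = 11.70 ✓; ∠FAW = 129.5° ✓; |AW| = 18.80 ✓; ∠AWT = 77.50° ✓; |WT| = 23.20 ✗.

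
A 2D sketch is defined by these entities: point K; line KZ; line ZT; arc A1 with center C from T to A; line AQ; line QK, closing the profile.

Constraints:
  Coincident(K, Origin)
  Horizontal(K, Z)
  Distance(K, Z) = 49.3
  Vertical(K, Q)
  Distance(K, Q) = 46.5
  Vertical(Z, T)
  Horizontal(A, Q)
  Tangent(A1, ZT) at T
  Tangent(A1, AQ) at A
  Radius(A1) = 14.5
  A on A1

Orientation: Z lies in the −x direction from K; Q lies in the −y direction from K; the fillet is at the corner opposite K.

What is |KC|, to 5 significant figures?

47.276

K is at the origin; KZ is horizontal with |KZ| = 49.3 and Z on the −x side, so Z = (-49.300, 0.0000). KQ is vertical with |KQ| = 46.5 and Q on the −y side, so Q = (0.0000, -46.500). The virtual corner opposite K is at (-49.300, -46.500). A1 meets ZT tangentially, so CT is at right angles to ZT and A1 meets AQ tangentially, so CA is at right angles to AQ, with radius 14.5, so the center C sits 14.5 in from both sides at C = (-34.800, -32.000). Then |KC| = |C − K| = 47.276.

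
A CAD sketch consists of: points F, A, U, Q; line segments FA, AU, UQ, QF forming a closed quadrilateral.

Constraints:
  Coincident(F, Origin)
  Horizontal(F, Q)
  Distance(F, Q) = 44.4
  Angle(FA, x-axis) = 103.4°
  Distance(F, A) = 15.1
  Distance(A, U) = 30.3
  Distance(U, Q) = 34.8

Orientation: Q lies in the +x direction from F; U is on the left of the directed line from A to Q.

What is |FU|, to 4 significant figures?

36.69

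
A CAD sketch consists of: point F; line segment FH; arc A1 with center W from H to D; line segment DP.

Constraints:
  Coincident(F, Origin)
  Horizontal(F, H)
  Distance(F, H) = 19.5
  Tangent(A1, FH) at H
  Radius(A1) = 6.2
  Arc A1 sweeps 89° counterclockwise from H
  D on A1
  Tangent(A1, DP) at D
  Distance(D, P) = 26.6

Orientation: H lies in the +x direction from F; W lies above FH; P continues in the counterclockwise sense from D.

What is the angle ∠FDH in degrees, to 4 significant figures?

31.16°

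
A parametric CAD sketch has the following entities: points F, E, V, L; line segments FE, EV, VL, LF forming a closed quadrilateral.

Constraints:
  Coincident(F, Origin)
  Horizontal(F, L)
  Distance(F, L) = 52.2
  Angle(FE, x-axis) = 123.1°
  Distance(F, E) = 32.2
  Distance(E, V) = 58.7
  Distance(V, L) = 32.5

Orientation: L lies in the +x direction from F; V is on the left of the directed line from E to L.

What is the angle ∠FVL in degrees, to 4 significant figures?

73.49°

Checks: |EV| = 58.70 ✓; |VL| = 32.50 ✓.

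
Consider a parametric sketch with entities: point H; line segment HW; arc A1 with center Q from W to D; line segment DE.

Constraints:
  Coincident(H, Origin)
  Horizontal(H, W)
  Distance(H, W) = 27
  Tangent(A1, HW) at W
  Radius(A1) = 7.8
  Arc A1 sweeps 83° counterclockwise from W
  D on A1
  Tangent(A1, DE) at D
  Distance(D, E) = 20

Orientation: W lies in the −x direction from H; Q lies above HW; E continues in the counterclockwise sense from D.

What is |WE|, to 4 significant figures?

28.57

On A1, W sits at bearing -90° from Q; an 83° counterclockwise sweep puts D at bearing -7°, so D = Q + 7.8·(cos -7°, sin -7°) = (-19.26, 6.849). The tangent condition forces QD to be normal to DE, so DE runs along (−sin -7°, cos -7°); with |DE| = 20.0, E = (-16.82, 26.70). Then |WE| = |E − W| = 28.57.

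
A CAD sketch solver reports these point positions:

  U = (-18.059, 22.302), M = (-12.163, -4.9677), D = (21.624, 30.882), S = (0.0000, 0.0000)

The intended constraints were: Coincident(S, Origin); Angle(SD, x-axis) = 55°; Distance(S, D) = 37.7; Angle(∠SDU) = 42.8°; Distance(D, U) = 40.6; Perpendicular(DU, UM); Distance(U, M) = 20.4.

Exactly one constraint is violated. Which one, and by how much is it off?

Distance(U, M) = 20.4 — off by 7.50.

S = (0.00, 0.00) ✓; SD at 55.00° ✓; |SD| = 37.70 ✓; ∠SDU = 42.80° ✓; |DU| = 40.60 ✓; ∠(DU, UM) = 90.00° ✓; |UM| = 27.90 ✗.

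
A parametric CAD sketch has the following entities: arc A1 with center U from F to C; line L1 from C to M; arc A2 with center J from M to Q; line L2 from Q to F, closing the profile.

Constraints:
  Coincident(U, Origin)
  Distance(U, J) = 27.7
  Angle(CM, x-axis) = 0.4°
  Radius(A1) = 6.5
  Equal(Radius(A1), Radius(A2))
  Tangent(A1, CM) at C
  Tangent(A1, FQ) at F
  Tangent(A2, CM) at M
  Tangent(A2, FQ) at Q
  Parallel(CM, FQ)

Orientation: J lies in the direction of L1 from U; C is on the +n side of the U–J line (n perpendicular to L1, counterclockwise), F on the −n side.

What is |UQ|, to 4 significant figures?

28.45

The slot axis is L1's direction at 0.4°, so u = (cos 0.4°, sin 0.4°) = (1.000, 0.006981) and n = (−sin 0.4°, cos 0.4°) = (-0.006981, 1.000). U is at the origin and J lies 27.7 along u from U, so J = 27.7·u = (27.70, 0.1934). Tangency of A1 to both parallel lines with radius 6.5 puts C and F at U ± 6.5·n: C = (-0.04538, 6.500), F = (0.04538, -6.500). Equal radii place M and Q the same way about J: M = J + 6.5·n = (27.65, 6.693), Q = J − 6.5·n = (27.74, -6.306). Then |UQ| = |Q − U| = 28.45.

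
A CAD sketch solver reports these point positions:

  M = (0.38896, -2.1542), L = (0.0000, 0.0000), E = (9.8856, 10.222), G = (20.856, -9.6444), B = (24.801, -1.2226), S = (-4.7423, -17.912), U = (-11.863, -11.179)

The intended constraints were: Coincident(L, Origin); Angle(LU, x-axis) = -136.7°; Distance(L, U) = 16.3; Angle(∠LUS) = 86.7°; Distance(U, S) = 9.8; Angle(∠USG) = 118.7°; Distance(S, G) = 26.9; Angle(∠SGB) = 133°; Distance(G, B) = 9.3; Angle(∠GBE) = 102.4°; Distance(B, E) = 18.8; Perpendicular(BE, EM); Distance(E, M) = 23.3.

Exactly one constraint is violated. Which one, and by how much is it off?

Distance(E, M) = 23.3 — off by 7.70.

L = (0.00, 0.00) ✓; LU at -136.7° ✓; |LU| = 16.30 ✓; ∠LUS = 86.70° ✓; |US| = 9.800 ✓; ∠USG = 118.7° ✓; |SG| = 26.90 ✓; ∠SGB = 133.0° ✓; |GB| = 9.300 ✓; ∠GBE = 102.4° ✓; |BE| = 18.80 ✓; ∠(BE, EM) = 90.00° ✓; |EM| = 15.60 ✗.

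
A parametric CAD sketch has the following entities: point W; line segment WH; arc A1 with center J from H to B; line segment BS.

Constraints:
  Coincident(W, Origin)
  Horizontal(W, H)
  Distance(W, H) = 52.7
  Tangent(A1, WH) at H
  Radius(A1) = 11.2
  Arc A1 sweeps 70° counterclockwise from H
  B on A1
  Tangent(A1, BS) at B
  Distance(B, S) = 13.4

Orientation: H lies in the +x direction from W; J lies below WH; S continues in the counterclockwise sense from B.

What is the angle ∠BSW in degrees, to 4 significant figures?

82.03°

W is at the origin; WH is horizontal with |WH| = 52.7 and H on the +x side, so H = (52.70, 0.000). A1 meets WH tangentially, so JH is at right angles to WH, so J = H + (0, -11.2) = (52.70, -11.20). On A1, H sits at bearing 90° from J; a 70° counterclockwise sweep puts B at bearing 160°, so B = J + 11.2·(cos 160°, sin 160°) = (42.18, -7.369). Tangency of A1 to BS means the radius JB is perpendicular to BS, so BS runs along (−sin 160°, cos 160°); with |BS| = 13.4, S = (37.59, -19.96). Then cos ∠BSW = SB·SW / (|SB||SW|), giving 82.03°.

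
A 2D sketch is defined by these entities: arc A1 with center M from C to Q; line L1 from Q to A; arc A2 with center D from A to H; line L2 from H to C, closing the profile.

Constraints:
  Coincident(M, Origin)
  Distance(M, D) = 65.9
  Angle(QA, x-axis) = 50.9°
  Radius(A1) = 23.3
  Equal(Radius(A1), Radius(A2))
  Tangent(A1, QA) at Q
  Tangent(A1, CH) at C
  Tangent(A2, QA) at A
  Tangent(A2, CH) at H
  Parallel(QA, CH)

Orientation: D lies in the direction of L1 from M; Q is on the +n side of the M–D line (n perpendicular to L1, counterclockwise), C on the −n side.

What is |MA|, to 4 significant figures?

69.90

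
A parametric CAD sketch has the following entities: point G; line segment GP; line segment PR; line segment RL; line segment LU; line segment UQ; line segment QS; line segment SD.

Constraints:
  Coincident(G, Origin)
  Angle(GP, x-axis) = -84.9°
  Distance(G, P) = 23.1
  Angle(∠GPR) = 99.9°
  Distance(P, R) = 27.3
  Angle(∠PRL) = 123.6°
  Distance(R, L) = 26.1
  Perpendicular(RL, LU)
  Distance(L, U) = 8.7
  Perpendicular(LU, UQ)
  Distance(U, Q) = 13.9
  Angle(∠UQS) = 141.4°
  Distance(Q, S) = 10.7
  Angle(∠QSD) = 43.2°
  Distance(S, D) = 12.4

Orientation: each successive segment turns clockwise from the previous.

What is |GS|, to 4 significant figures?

36.68

G is at the origin; GP runs at -84.9° with length 23.1, so P = (2.053, -23.01). ∠GPR = 99.9° gives PR at -165.0° from the x-axis; with |PR| = 27.3, R = (-24.32, -30.07). ∠PRL = 123.6° gives RL at 138.6° from the x-axis; with |RL| = 26.1, L = (-43.89, -12.81). RL is perpendicular to LU, so LU runs at 48.60°; with |LU| = 8.7, U = (-38.14, -6.288). The perpendicularity gives UQ at right angles to LU, so UQ runs at -41.40°; with |UQ| = 13.9, Q = (-27.71, -15.48). ∠UQS = 141.4° gives QS at -80.00° from the x-axis; with |QS| = 10.7, S = (-25.86, -26.02). Then |GS| = |S − G| = 36.68.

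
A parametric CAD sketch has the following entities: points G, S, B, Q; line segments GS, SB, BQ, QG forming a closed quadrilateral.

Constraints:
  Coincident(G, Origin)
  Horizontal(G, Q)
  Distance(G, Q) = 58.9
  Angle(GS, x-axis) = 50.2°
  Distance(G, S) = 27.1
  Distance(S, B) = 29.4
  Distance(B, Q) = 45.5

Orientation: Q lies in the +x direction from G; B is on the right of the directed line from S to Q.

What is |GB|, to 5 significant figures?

16.489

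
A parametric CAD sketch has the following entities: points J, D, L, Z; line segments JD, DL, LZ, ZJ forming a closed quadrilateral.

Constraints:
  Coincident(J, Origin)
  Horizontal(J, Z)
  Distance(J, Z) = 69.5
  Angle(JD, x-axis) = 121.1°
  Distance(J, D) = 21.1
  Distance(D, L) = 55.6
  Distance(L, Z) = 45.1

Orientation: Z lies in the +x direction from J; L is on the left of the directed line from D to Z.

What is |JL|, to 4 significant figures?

54.97

J is at the origin; JZ is horizontal with |JZ| = 69.5 and Z in +x, so Z = (69.5, 0). JD runs at 121.1° with |JD| = 21.1, so D = (-10.90, 18.07). L is determined by |DL| = 55.6 and |LZ| = 45.1 together: it lies at the intersection of circle(D, 55.6) and circle(Z, 45.1). With |DZ| = 82.40, the foot of the radical line on DZ is 47.62 from D and the perpendicular offset is √(55.6² − 47.62²) = 28.70. Taking the left-of-DZ solution: L = (41.85, 35.63).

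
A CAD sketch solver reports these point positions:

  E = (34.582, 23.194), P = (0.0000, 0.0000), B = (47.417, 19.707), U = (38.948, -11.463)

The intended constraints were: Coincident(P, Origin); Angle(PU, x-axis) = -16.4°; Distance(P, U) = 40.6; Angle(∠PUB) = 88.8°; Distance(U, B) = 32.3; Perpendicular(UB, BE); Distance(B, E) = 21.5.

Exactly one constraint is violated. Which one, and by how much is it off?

Distance(B, E) = 21.5 — off by 8.20.

P = (0.00, 0.00) ✓; PU at -16.40° ✓; |PU| = 40.60 ✓; ∠PUB = 88.80° ✓; |UB| = 32.30 ✓; ∠(UB, BE) = 90.00° ✓; |BE| = 13.30 ✗.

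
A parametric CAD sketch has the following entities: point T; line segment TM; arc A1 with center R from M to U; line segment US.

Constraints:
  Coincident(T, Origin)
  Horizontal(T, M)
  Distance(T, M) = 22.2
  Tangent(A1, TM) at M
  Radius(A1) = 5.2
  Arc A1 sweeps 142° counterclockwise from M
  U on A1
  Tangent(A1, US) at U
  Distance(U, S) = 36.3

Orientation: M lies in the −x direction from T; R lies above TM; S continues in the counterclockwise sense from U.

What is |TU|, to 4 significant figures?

21.15

T is at the origin; T and M share the same y with |TM| = 22.2 and M on the −x side, so M = (-22.20, 0.000). Since A1 is tangent to TM there, RM ⟂ TM, so R = M + (0, 5.2) = (-22.20, 5.200). On A1, M sits at bearing -90° from R; a 142° counterclockwise sweep puts U at bearing 52°, so U = R + 5.2·(cos 52°, sin 52°) = (-19.00, 9.298). Then |TU| = |U − T| = 21.15.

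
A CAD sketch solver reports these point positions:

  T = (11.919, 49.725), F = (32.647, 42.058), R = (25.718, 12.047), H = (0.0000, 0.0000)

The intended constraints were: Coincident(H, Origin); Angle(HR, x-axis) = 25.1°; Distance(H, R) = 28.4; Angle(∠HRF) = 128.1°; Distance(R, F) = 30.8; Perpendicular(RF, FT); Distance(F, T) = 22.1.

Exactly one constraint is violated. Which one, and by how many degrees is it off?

Perpendicular(RF, FT) — off by 7.30°.

H = (0.00, 0.00) ✓; HR at 25.10° ✓; |HR| = 28.40 ✓; ∠HRF = 128.1° ✓; |RF| = 30.80 ✓; ∠(RF, FT) = 82.70° ✗; |FT| = 22.10 ✓.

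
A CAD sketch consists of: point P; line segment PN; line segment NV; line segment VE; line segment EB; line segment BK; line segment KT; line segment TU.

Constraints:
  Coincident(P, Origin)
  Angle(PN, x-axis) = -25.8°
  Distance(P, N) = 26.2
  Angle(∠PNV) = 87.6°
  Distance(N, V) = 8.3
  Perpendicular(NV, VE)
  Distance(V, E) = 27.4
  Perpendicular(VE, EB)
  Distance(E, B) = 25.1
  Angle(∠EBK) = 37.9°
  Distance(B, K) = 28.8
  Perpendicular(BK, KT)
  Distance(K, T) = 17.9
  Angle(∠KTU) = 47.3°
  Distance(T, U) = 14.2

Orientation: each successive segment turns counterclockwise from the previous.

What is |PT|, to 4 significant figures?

16.00

P is at the origin; PN runs at -25.8° with length 26.2, so N = (23.59, -11.40). ∠PNV = 87.6° gives NV at 66.60° from the x-axis; with |NV| = 8.3, V = (26.88, -3.786). NV ⟂ VE, so VE runs at 156.6°; with |VE| = 27.4, E = (1.738, 7.096). The perpendicularity gives EB at right angles to VE, so EB runs at -113.4°; with |EB| = 25.1, B = (-8.230, -15.94). ∠EBK = 37.9° gives BK at 28.70° from the x-axis; with |BK| = 28.8, K = (17.03, -2.109). BK is perpendicular to KT, so KT runs at 118.7°; with |KT| = 17.9, T = (8.436, 13.59). Then |PT| = |T − P| = 16.00.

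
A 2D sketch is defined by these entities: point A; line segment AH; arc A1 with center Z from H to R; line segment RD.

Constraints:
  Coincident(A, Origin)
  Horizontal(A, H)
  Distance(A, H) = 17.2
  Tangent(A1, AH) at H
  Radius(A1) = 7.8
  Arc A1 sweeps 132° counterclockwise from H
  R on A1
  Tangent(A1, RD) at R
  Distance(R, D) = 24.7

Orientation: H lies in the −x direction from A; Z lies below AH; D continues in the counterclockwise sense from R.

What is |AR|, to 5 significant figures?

26.426

A is at the origin; A and H share the same y with |AH| = 17.2 and H on the −x side, so H = (-17.200, 0.0000). A1 meets AH tangentially, so ZH is at right angles to AH, so Z = H + (0, -7.8) = (-17.200, -7.8000). On A1, H sits at bearing 90° from Z; a 132° counterclockwise sweep puts R at bearing 222°, so R = Z + 7.8·(cos 222°, sin 222°) = (-22.997, -13.019). Then |AR| = |R − A| = 26.426.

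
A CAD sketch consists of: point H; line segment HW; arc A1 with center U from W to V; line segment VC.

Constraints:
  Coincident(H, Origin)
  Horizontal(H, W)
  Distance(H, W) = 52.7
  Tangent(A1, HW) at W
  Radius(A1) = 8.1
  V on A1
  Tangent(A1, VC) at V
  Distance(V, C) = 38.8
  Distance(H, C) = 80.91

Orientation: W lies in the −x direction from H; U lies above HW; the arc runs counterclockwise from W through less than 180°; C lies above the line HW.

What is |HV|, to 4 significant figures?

47.62

Checks: H = (0.00, 0.00) ✓; |UV| = 8.100 ✓; ∠(UV, VC) = 90.00° ✓; |VC| = 38.80 ✓; |HC| = 80.91 ✓.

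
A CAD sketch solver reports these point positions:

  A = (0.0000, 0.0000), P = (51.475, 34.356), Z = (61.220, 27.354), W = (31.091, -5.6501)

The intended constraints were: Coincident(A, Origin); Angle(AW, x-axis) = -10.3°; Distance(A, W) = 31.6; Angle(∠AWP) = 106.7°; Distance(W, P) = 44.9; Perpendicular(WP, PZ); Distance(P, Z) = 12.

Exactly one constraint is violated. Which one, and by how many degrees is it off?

Perpendicular(WP, PZ) — off by 8.70°.

A = (0.00, 0.00) ✓; AW at -10.30° ✓; |AW| = 31.60 ✓; ∠AWP = 106.7° ✓; |WP| = 44.90 ✓; ∠(WP, PZ) = 98.70° ✗; |PZ| = 12.00 ✓.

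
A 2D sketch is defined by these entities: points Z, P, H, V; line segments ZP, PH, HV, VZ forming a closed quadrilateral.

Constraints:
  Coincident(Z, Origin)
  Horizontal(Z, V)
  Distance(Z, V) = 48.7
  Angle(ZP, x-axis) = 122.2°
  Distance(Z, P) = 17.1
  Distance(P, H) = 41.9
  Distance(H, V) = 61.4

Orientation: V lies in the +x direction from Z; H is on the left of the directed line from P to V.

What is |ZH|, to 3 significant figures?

51.7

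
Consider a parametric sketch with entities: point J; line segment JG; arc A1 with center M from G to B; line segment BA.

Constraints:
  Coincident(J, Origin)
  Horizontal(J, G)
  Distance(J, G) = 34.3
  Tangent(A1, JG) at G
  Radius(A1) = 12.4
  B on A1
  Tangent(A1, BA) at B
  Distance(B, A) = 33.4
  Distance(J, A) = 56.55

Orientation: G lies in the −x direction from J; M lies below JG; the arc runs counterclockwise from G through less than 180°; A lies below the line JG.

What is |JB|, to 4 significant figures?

48.80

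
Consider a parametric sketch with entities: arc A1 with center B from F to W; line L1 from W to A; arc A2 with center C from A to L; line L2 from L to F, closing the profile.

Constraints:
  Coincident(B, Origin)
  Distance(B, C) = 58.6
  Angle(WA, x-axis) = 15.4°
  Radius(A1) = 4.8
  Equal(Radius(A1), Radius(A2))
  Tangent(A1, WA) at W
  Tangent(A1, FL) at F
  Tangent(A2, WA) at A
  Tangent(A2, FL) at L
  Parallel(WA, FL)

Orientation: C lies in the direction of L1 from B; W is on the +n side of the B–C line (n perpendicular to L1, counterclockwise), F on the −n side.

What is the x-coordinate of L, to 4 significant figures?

57.77

The slot axis is L1's direction at 15.4°, so u = (cos 15.4°, sin 15.4°) = (0.9641, 0.2656) and n = (−sin 15.4°, cos 15.4°) = (-0.2656, 0.9641). B is at the origin and C lies 58.6 along u from B, so C = 58.6·u = (56.50, 15.56). Tangency of A1 to both parallel lines with radius 4.8 puts W and F at B ± 4.8·n: W = (-1.275, 4.628), F = (1.275, -4.628). Equal radii place A and L the same way about C: A = C + 4.8·n = (55.22, 20.19), L = C − 4.8·n = (57.77, 10.93). So L.x = 57.77.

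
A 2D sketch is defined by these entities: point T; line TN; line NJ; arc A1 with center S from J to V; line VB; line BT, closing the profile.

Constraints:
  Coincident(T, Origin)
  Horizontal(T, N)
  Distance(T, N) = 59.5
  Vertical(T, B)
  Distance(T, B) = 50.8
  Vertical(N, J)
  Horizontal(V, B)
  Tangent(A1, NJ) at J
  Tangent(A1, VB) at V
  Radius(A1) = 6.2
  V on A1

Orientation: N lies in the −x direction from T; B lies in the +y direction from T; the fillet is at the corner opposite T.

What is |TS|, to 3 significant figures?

69.5

T is at the origin; T and N share the same y with |TN| = 59.5 and N on the −x side, so N = (-59.5, 0.00). TB is vertical with |TB| = 50.8 and B on the +y side, so B = (0.00, 50.8). The virtual corner opposite T is at (-59.5, 50.8). Tangency of A1 to NJ means the radius SJ is perpendicular to NJ and tangency of A1 to VB means the radius SV is perpendicular to VB, with radius 6.2, so the center S sits 6.2 in from both sides at S = (-53.3, 44.6). Then |TS| = |S − T| = 69.5.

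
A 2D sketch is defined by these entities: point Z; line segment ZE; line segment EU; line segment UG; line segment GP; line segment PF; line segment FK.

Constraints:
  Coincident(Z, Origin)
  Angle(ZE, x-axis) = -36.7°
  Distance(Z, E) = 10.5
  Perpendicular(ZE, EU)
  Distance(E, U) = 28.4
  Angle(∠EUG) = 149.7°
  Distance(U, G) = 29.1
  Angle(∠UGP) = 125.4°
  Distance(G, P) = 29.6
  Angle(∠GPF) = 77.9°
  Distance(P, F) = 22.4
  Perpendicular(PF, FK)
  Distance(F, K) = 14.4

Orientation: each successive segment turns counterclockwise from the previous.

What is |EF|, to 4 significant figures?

53.55

Z is at the origin; ZE runs at -36.7° with length 10.5, so E = (8.419, -6.275). ZE ⟂ EU, so EU runs at 53.30°; with |EU| = 28.4, U = (25.39, 16.50). ∠EUG = 149.7° gives UG at 83.60° from the x-axis; with |UG| = 29.1, G = (28.63, 45.41). ∠UGP = 125.4° gives GP at 138.2° from the x-axis; with |GP| = 29.6, P = (6.569, 65.14). ∠GPF = 77.9° gives PF at -119.7° from the x-axis; with |PF| = 22.4, F = (-4.529, 45.69). Then |EF| = |F − E| = 53.55.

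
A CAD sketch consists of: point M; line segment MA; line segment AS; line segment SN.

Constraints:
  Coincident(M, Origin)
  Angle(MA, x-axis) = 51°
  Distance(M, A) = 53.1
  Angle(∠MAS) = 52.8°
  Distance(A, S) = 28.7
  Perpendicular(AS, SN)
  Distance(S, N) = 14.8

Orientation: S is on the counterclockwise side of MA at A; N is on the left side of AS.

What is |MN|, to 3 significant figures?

27.7

∠MAS = 52.8°, so AS runs at 51.0° + (180° − 52.8°) = 178° from the x-axis; with |AS| = 28.7, S = A + 28.7·(cos 178°, sin 178°) = (4.73, 42.2). The perpendicularity gives SN at right angles to AS; with |SN| = 14.8 on the left of AS, N = S + 14.8·(-0.0314, -1.00) = (4.27, 27.4). Then |MN| = |N − M| = 27.7.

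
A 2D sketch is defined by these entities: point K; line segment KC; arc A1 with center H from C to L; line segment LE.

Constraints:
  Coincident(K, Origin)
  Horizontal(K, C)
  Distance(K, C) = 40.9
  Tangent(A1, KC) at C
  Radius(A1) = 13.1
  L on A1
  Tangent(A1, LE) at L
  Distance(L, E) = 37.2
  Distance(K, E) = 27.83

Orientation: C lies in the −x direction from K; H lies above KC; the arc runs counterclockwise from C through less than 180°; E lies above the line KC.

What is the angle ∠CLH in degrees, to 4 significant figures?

69.58°

Checks: |HL| = 13.10 ✓; ∠(HL, LE) = 90.00° ✓; |LE| = 37.20 ✓; |KE| = 27.83 ✓.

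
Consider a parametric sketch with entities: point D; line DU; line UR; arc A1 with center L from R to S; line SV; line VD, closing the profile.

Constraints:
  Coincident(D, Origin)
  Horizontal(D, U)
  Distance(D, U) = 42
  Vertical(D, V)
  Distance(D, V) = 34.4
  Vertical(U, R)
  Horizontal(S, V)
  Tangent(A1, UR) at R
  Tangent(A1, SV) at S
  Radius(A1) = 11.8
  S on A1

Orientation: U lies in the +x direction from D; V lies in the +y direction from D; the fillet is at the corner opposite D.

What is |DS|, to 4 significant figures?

45.78

The virtual corner opposite D is at (42.00, 34.40). Tangency of A1 to UR means the radius LR is perpendicular to UR and the tangent condition forces LS to be normal to SV, with radius 11.8, so the center L sits 11.8 in from both sides at L = (30.20, 22.60). That places the tangent points at R = (42.00, 22.60) on UR and S = (30.20, 34.40) on SV. Then |DS| = |S − D| = 45.78.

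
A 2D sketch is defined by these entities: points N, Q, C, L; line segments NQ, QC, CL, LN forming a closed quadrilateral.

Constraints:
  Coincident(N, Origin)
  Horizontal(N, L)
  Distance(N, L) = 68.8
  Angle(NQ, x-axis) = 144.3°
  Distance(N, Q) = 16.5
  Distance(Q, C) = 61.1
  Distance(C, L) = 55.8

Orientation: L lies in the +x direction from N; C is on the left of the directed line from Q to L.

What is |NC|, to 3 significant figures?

58.0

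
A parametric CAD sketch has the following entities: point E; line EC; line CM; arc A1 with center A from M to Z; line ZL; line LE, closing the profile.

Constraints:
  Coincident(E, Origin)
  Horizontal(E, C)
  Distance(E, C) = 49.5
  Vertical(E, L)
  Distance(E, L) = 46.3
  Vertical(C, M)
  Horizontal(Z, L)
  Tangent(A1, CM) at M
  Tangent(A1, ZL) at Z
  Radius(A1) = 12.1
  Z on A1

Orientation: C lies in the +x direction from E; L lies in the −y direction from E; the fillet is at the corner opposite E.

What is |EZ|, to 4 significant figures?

59.52

The virtual corner opposite E is at (49.50, -46.30). Since A1 is tangent to CM there, AM ⟂ CM and tangency of A1 to ZL means the radius AZ is perpendicular to ZL, with radius 12.1, so the center A sits 12.1 in from both sides at A = (37.40, -34.20). That places the tangent points at M = (49.50, -34.20) on CM and Z = (37.40, -46.30) on ZL. Then |EZ| = |Z − E| = 59.52.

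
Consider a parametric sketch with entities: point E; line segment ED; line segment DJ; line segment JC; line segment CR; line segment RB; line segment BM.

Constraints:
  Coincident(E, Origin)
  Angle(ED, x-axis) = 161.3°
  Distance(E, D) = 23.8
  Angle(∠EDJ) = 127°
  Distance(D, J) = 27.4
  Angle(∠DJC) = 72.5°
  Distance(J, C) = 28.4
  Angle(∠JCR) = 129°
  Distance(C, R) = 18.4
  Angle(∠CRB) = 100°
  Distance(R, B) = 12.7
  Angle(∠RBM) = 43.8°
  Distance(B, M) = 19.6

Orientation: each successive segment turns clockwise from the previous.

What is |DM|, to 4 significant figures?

31.31

E is at the origin; ED runs at 161.3° with length 23.8, so D = (-22.54, 7.631). ∠EDJ = 127.0° gives DJ at 108.3° from the x-axis; with |DJ| = 27.4, J = (-31.15, 33.64). ∠DJC = 72.5° gives JC at 0.8000° from the x-axis; with |JC| = 28.4, C = (-2.750, 34.04). ∠JCR = 129.0° gives CR at -50.20° from the x-axis; with |CR| = 18.4, R = (9.028, 19.90). ∠CRB = 100.0° gives RB at -130.2° from the x-axis; with |RB| = 12.7, B = (0.8309, 10.20). ∠RBM = 43.8° gives BM at 93.60° from the x-axis; with |BM| = 19.6, M = (-0.3998, 29.77). Then |DM| = |M − D| = 31.31.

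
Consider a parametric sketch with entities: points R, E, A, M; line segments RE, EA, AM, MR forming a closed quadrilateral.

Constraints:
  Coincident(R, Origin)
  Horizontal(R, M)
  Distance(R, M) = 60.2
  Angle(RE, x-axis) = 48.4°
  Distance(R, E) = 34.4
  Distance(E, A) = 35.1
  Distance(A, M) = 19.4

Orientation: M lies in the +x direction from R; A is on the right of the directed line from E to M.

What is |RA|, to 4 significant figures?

41.46

Checks: RE at 48.40° ✓; |EA| = 35.10 ✓; |AM| = 19.40 ✓.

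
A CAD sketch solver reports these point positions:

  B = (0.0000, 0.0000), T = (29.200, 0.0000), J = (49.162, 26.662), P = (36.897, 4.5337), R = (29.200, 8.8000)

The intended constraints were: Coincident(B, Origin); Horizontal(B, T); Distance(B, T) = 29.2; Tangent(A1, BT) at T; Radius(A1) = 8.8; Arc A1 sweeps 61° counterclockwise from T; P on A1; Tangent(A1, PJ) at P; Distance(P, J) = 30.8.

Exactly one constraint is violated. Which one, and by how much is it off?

Distance(P, J) = 30.8 — off by 5.50.

B = (0.00, 0.00) ✓; B.y = 0.00, T.y = 0.00 ✓; |BT| = 29.20 ✓; ∠(RT, TB) = 90.00° ✓; |RT| = 8.800 ✓; bearing(R→P) − bearing(R→T) = 61.00° ✓; |RP| = 8.800 ✓; ∠(RP, PJ) = 90.00° ✓; |PJ| = 25.30 ✗.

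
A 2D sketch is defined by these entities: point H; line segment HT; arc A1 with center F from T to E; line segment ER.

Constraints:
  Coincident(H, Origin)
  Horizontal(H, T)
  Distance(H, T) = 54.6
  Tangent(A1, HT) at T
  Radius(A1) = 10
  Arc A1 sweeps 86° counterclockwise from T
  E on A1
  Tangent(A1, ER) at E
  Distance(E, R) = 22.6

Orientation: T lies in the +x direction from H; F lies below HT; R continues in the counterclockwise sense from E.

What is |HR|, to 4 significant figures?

53.55

On A1, T sits at bearing 90° from F; an 86° counterclockwise sweep puts E at bearing 176°, so E = F + 10.0·(cos 176°, sin 176°) = (44.62, -9.302). Tangency of A1 to ER means the radius FE is perpendicular to ER, so ER runs along (−sin 176°, cos 176°); with |ER| = 22.6, R = (43.05, -31.85). Then |HR| = |R − H| = 53.55.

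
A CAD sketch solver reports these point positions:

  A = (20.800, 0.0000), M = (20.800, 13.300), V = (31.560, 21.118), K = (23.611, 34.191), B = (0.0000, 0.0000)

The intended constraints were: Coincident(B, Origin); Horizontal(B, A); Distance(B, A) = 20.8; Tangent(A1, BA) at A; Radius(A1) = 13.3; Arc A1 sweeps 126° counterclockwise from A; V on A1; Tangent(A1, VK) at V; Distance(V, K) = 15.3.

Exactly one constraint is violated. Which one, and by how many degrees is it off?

Tangent(A1, VK) at V — off by 4.70°.

B = (0.00, 0.00) ✓; B.y = 0.00, A.y = 0.00 ✓; |BA| = 20.80 ✓; ∠(MA, AB) = 90.00° ✓; |MA| = 13.30 ✓; bearing(M→V) − bearing(M→A) = 126.0° ✓; |MV| = 13.30 ✓; ∠(MV, VK) = 94.70° ✗; |VK| = 15.30 ✓.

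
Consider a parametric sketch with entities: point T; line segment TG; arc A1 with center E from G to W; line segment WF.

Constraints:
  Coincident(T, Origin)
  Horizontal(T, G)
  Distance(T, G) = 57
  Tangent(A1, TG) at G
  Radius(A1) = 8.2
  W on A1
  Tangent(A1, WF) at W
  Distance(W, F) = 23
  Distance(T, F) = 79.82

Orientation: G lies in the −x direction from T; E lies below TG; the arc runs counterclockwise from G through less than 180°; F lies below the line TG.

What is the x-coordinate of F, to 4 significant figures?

-76.44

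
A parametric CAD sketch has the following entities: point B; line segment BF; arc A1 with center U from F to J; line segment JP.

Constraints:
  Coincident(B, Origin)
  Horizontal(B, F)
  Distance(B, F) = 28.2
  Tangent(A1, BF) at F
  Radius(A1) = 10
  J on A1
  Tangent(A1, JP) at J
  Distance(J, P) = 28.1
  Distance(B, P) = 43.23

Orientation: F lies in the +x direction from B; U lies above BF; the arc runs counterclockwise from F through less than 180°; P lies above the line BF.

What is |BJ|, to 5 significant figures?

39.596

B is at the origin; B and F share the same y with |BF| = 28.2 and F on the +x side, so F = (28.200, 0.0000). Since A1 is tangent to BF there, UF ⟂ BF, so U = F + (0, 10) = (28.200, 10.000). Since UJ ⟂ JP (tangency), |UP| = √(10.0² + 28.1²) = 29.826 regardless of where J sits on A1. So P lies on both circle(B, 43.23) and circle(U, 29.826); the above-BF intersection is P = (19.565, 38.549). J is the foot of the tangent from P: J = (36.247, 15.937).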